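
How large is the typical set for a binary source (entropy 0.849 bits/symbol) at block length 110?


log2|A_typical| = nH = 110 * 0.849 = 93.39, so |A_typical| ~ 2^93.39 = 1.298e+28

1.298e+28


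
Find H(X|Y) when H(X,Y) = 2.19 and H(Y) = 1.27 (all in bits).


H(X|Y) = H(X,Y) - H(Y) = 2.19 - 1.27 = 0.92

0.92 bits


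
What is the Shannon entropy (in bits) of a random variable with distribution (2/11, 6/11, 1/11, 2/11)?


H = -sum(p_i * log2(p_i)). Terms: -(2/11)*log2(2/11) = 0.447169; -(6/11)*log2(6/11) = 0.476983; -(1/11)*log2(1/11) = 0.314494; -(2/11)*log2(2/11) = 0.447169. H = 0.447169 + 0.476983 + 0.314494 + 0.447169 = 1.6858

1.6858 bits


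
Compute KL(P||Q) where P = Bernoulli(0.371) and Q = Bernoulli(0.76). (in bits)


KL = p*log2(p/q) + (1-p)*log2((1-p)/(1-q)) = 0.371*log2(0.371/0.76) + 0.629*log2(0.629/0.24) = 0.4905

0.4905 bits


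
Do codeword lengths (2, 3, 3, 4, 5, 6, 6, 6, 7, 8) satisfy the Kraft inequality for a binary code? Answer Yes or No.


Kraft sum = sum(2^(-l_i)) = 0.6523, need <= 1. Result: satisfied (a binary prefix-free code with these lengths exists)

Yes


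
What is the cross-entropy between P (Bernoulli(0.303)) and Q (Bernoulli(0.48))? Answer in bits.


H(P,Q) = -p*log2(q) - (1-p)*log2(1-q). -0.303*log2(0.48) = 0.320845; -0.697*log2(0.52) = 0.657561. H(P,Q) = 0.320845 + 0.657561 = 0.9784

0.9784 bits


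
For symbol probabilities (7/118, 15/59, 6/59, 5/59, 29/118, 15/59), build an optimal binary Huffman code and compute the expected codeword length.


Huffman construction (repeatedly merge the two least-probable nodes; each merge adds 1 bit to every symbol beneath it): 7/118 + 5/59 = 17/118; 6/59 + 17/118 = 29/118; 29/118 + 29/118 = 29/59; 15/59 + 15/59 = 30/59; 29/59 + 30/59 = 1. Resulting codeword lengths (in the order the probabilities were given): (4, 2, 3, 4, 2, 2). L_avg = sum(p_i * l_i) = 7/118*4 + 15/59*2 + 6/59*3 + 5/59*4 + 29/118*2 + 15/59*2 = 141/59 = 2.3898

2.3898 bits


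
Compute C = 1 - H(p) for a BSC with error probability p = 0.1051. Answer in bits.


H(p) = -p*log2(p) - (1-p)*log2(1-p) = -0.1051*log2(0.1051) - 0.8949*log2(0.8949) = 0.341592 + 0.143364 = 0.485. C = 1 - H(p) = 1 - 0.485 = 0.515

0.515 bits


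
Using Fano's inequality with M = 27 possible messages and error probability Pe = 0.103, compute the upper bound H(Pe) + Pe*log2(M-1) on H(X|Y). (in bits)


H(Pe) = -Pe*log2(Pe) - (1-Pe)*log2(1-Pe) = -0.103*log2(0.103) - 0.897*log2(0.897) = 0.337766 + 0.140668 = 0.4784. Pe*log2(M-1) = 0.103*log2(26) = 0.484145. Bound = H(Pe) + Pe*log2(M-1) = 0.337766 + 0.140668 + 0.484145 = 0.9626

0.9626 bits


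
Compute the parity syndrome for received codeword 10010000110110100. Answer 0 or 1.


Syndrome = XOR of all bits = 1 XOR 0 XOR 0 XOR 1 XOR 0 XOR 0 XOR 0 XOR 0 XOR 1 XOR 1 XOR 0 XOR 1 XOR 1 XOR 0 XOR 1 XOR 0 XOR 0 = 1

1


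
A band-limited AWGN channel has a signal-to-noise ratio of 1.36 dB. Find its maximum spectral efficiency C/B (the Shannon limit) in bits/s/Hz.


SNR_linear = 10^(1.36/10) = 1.3677; C/B = log2(1 + SNR_linear) = log2(1 + 1.3677) = 1.2435

1.2435 bits/s/Hz


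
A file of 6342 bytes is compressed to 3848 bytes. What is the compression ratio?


Ratio = original / compressed = 6342 / 3848 = 1.6481

1.6481


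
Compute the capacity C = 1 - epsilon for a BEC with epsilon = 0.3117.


C = 1 - epsilon = 1 - 0.3117 = 0.6883

0.6883 bits


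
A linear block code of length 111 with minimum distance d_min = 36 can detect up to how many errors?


Detection capability = d_min - 1 = 36 - 1 = 35

35 errors


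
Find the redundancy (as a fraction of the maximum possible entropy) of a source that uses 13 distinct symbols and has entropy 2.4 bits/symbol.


H_max = log2(K) = log2(13) = 3.7004 bits/symbol. Redundancy = 1 - H/H_max = 1 - 2.4/3.7004 = 1 - 0.6486 = 0.3514

0.3514


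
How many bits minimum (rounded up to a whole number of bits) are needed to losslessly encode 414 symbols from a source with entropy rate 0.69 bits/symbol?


Minimum bits >= n * H = 414 * 0.69 = 285.66, rounded up to a whole number of bits = 286

286 bits


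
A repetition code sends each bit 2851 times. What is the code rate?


Rate = k/n = 1/2851

1/2851


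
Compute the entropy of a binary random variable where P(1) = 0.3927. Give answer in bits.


H = -p*log2(p) - (1-p)*log2(1-p). -0.3927*log2(0.3927) = 0.529556; -0.6073*log2(0.6073) = 0.436964. H = 0.529556 + 0.436964 = 0.9665

0.9665 bits


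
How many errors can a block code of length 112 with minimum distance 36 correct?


Correction capability = floor((d-1)/2) = floor((36-1)/2) = 17

17 errors


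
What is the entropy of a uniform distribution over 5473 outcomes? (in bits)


H = log2(n) = log2(5473) = 12.4181

12.4181 bits


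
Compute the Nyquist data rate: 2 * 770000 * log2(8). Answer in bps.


Rate = 2 * B * log2(M) = 2 * 770000 * 3.0 = 4620000.0

4620000.0 bps


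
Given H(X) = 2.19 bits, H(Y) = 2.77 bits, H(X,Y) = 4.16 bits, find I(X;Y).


I(X;Y) = H(X) + H(Y) - H(X,Y) = 2.19 + 2.77 - 4.16 = 0.8

0.8 bits


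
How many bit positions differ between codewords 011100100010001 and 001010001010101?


Count differing positions: . ^ . ^ ^ . ^ . ^ . . . ^ . . = 6 differences

6


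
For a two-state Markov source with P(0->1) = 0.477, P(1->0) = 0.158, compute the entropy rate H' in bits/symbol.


Stationary distribution: pi_0 = p10/(p01+p10) = 0.2488, pi_1 = 0.7512. Entropy rate H' = pi_0*H(p01) + pi_1*H(p10) = 0.2488*0.9985 + 0.7512*0.6295 = 0.7213

0.7213 bits/symbol


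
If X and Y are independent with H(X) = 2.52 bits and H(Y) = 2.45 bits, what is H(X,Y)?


For independent variables, H(X,Y) = H(X) + H(Y) = 2.52 + 2.45 = 4.97

4.97 bits


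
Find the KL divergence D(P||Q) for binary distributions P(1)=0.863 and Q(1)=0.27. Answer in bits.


KL = p*log2(p/q) + (1-p)*log2((1-p)/(1-q)) = 0.863*log2(0.863/0.27) + 0.137*log2(0.137/0.73) = 1.1161

1.1161 bits


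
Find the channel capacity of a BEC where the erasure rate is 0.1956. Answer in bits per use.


C = 1 - epsilon = 1 - 0.1956 = 0.8044

0.8044 bits


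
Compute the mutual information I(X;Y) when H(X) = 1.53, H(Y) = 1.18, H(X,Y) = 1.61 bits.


I(X;Y) = H(X) + H(Y) - H(X,Y) = 1.53 + 1.18 - 1.61 = 1.1

1.1 bits


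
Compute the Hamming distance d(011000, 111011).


Count differing positions: ^ . . . ^ ^ = 3 differences

3


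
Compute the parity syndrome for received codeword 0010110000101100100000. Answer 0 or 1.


Syndrome = XOR of all bits = 0 XOR 0 XOR 1 XOR 0 XOR 1 XOR 1 XOR 0 XOR 0 XOR 0 XOR 0 XOR 1 XOR 0 XOR 1 XOR 1 XOR 0 XOR 0 XOR 1 XOR 0 XOR 0 XOR 0 XOR 0 XOR 0 = 1

1


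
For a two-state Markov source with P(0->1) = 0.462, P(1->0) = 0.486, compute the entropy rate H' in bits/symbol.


Stationary distribution: pi_0 = p10/(p01+p10) = 0.5127, pi_1 = 0.4873. Entropy rate H' = pi_0*H(p01) + pi_1*H(p10) = 0.5127*0.9958 + 0.4873*0.9994 = 0.9976

0.9976 bits/symbol


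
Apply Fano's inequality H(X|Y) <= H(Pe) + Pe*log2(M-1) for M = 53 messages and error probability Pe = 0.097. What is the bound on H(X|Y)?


H(Pe) = -Pe*log2(Pe) - (1-Pe)*log2(1-Pe) = -0.097*log2(0.097) - 0.903*log2(0.903) = 0.326490 + 0.132924 = 0.4594. Pe*log2(M-1) = 0.097*log2(52) = 0.552943. Bound = H(Pe) + Pe*log2(M-1) = 0.326490 + 0.132924 + 0.552943 = 1.0124

1.0124 bits


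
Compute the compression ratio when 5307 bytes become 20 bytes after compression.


Ratio = original / compressed = 5307 / 20 = 265.35

265.35


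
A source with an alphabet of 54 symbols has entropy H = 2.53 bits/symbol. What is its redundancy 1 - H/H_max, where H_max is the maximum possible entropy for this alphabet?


H_max = log2(K) = log2(54) = 5.7549 bits/symbol. Redundancy = 1 - H/H_max = 1 - 2.53/5.7549 = 1 - 0.4396 = 0.5604

0.5604


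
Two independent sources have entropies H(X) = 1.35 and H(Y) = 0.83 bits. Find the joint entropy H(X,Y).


For independent variables, H(X,Y) = H(X) + H(Y) = 1.35 + 0.83 = 2.18

2.18 bits


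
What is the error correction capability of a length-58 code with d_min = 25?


Correction capability = floor((d-1)/2) = floor((25-1)/2) = 12

12 errors


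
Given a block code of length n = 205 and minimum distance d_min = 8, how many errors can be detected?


Detection capability = d_min - 1 = 8 - 1 = 7

7 errors


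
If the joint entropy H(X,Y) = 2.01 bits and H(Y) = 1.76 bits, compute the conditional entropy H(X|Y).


H(X|Y) = H(X,Y) - H(Y) = 2.01 - 1.76 = 0.25

0.25 bits


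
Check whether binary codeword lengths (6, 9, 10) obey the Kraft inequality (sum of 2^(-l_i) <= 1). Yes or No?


Kraft sum = sum(2^(-l_i)) = 0.0186, need <= 1. Result: satisfied (a binary prefix-free code with these lengths exists)

Yes


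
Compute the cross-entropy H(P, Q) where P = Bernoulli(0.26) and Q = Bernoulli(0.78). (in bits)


H(P,Q) = -p*log2(q) - (1-p)*log2(1-q). -0.26*log2(0.78) = 0.093198; -0.74*log2(0.22) = 1.616474. H(P,Q) = 0.093198 + 1.616474 = 1.7097

1.7097 bits


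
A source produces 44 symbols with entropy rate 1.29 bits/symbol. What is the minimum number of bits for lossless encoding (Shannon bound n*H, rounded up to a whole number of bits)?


Minimum bits >= n * H = 44 * 1.29 = 56.76, rounded up to a whole number of bits = 57

57 bits


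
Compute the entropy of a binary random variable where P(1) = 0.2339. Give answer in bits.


H = -p*log2(p) - (1-p)*log2(1-p). -0.2339*log2(0.2339) = 0.490263; -0.7661*log2(0.7661) = 0.294485. H = 0.490263 + 0.294485 = 0.7847

0.7847 bits


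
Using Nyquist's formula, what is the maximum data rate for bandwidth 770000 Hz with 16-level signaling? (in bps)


Rate = 2 * B * log2(M) = 2 * 770000 * 4.0 = 6160000.0

6160000.0 bps


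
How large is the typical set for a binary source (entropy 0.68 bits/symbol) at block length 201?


log2|A_typical| = nH = 201 * 0.68 = 136.68, so |A_typical| ~ 2^136.68 = 1.396e+41

1.396e+41


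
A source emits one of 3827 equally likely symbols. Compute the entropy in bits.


H = log2(n) = log2(3827) = 11.902

11.902 bits


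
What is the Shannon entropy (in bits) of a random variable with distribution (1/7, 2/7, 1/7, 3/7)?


H = -sum(p_i * log2(p_i)). Terms: -(1/7)*log2(1/7) = 0.401051; -(2/7)*log2(2/7) = 0.516387; -(1/7)*log2(1/7) = 0.401051; -(3/7)*log2(3/7) = 0.523882. H = 0.401051 + 0.516387 + 0.401051 + 0.523882 = 1.8424

1.8424 bits


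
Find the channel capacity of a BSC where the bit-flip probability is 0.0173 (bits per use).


H(p) = -p*log2(p) - (1-p)*log2(1-p) = -0.0173*log2(0.0173) - 0.9827*log2(0.9827) = 0.101258 + 0.024741 = 0.126. C = 1 - H(p) = 1 - 0.126 = 0.874

0.874 bits


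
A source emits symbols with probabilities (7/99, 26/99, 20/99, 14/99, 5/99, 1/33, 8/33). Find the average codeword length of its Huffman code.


Huffman construction (repeatedly merge the two least-probable nodes; each merge adds 1 bit to every symbol beneath it): 1/33 + 5/99 = 8/99; 7/99 + 8/99 = 5/33; 14/99 + 5/33 = 29/99; 20/99 + 8/33 = 4/9; 26/99 + 29/99 = 5/9; 4/9 + 5/9 = 1. Resulting codeword lengths (in the order the probabilities were given): (4, 2, 2, 3, 5, 5, 2). L_avg = sum(p_i * l_i) = 7/99*4 + 26/99*2 + 20/99*2 + 14/99*3 + 5/99*5 + 1/33*5 + 8/33*2 = 250/99 = 2.5253

2.5253 bits


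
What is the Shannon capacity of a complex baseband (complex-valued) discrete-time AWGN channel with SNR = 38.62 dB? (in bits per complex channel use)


SNR_linear = 10^(38.62/10) = 7277.798; C = log2(1 + SNR_linear) = log2(1 + 7277.798) = 12.8295

12.8295 bits/channel use


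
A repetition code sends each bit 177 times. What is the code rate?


Rate = k/n = 1/177

1/177


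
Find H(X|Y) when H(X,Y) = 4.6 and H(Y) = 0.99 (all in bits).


H(X|Y) = H(X,Y) - H(Y) = 4.6 - 0.99 = 3.61

3.61 bits


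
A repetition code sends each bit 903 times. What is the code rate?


Rate = k/n = 1/903

1/903


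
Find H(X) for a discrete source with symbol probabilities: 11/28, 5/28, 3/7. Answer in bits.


H = -sum(p_i * log2(p_i)). Terms: -(11/28)*log2(11/28) = 0.529541; -(5/28)*log2(5/28) = 0.443826; -(3/7)*log2(3/7) = 0.523882. H = 0.529541 + 0.443826 + 0.523882 = 1.4972

1.4972 bits


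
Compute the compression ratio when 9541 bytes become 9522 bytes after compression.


Ratio = original / compressed = 9541 / 9522 = 1.002

1.002


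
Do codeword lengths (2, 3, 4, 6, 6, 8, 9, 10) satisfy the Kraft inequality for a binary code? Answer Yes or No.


Kraft sum = sum(2^(-l_i)) = 0.4756, need <= 1. Result: satisfied (a binary prefix-free code with these lengths exists)

Yes


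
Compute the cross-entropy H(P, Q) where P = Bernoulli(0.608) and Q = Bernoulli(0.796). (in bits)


H(P,Q) = -p*log2(q) - (1-p)*log2(1-q). -0.608*log2(0.796) = 0.200129; -0.392*log2(0.204) = 0.898997. H(P,Q) = 0.200129 + 0.898997 = 1.0991

1.0991 bits


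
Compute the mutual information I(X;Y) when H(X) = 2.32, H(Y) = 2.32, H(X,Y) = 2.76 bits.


I(X;Y) = H(X) + H(Y) - H(X,Y) = 2.32 + 2.32 - 2.76 = 1.88

1.88 bits


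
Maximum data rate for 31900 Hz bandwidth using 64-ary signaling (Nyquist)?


Rate = 2 * B * log2(M) = 2 * 31900 * 6.0 = 382800.0

382800.0 bps


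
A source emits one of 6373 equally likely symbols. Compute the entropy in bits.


H = log2(n) = log2(6373) = 12.6378

12.6378 bits


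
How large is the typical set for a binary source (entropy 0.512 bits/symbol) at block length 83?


log2|A_typical| = nH = 83 * 0.512 = 42.496, so |A_typical| ~ 2^42.496 = 6.203e+12

6.203e+12


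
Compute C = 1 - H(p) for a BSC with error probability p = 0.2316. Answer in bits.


H(p) = -p*log2(p) - (1-p)*log2(1-p) = -0.2316*log2(0.2316) - 0.7684*log2(0.7684) = 0.488744 + 0.292046 = 0.7808. C = 1 - H(p) = 1 - 0.7808 = 0.2192

0.2192 bits


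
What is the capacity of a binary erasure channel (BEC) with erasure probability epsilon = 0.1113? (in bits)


C = 1 - epsilon = 1 - 0.1113 = 0.8887

0.8887 bits


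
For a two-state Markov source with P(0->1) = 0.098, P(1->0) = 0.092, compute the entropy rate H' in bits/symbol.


Stationary distribution: pi_0 = p10/(p01+p10) = 0.4842, pi_1 = 0.5158. Entropy rate H' = pi_0*H(p01) + pi_1*H(p10) = 0.4842*0.4626 + 0.5158*0.4431 = 0.4526

0.4526 bits/symbol


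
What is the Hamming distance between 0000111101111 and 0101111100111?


Count differing positions: . ^ . ^ . . . . . ^ . . . = 3 differences

3


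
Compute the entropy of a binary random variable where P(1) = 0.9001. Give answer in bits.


H = -p*log2(p) - (1-p)*log2(1-p). -0.9001*log2(0.9001) = 0.136674; -0.0999*log2(0.0999) = 0.332005. H = 0.136674 + 0.332005 = 0.4687

0.4687 bits


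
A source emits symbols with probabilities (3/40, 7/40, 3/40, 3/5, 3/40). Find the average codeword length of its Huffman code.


Huffman construction (repeatedly merge the two least-probable nodes; each merge adds 1 bit to every symbol beneath it): 3/40 + 3/40 = 3/20; 3/40 + 3/20 = 9/40; 7/40 + 9/40 = 2/5; 2/5 + 3/5 = 1. Resulting codeword lengths (in the order the probabilities were given): (4, 2, 4, 1, 3). L_avg = sum(p_i * l_i) = 3/40*4 + 7/40*2 + 3/40*4 + 3/5*1 + 3/40*3 = 71/40 = 1.775

1.775 bits


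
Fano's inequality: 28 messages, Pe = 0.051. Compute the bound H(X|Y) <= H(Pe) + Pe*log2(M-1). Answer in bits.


H(Pe) = -Pe*log2(Pe) - (1-Pe)*log2(1-Pe) = -0.051*log2(0.051) - 0.949*log2(0.949) = 0.218961 + 0.071668 = 0.2906. Pe*log2(M-1) = 0.051*log2(27) = 0.242499. Bound = H(Pe) + Pe*log2(M-1) = 0.218961 + 0.071668 + 0.242499 = 0.5331

0.5331 bits


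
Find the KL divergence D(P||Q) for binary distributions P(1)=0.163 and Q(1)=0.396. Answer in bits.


KL = p*log2(p/q) + (1-p)*log2((1-p)/(1-q)) = 0.163*log2(0.163/0.396) + 0.837*log2(0.837/0.604) = 0.1852

0.1852 bits


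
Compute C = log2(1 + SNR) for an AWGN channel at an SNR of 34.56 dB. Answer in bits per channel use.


SNR_linear = 10^(34.56/10) = 2857.5905; C = log2(1 + SNR_linear) = log2(1 + 2857.5905) = 11.4811

11.4811 bits/channel use


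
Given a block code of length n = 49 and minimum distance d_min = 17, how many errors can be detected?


Detection capability = d_min - 1 = 17 - 1 = 16

16 errors


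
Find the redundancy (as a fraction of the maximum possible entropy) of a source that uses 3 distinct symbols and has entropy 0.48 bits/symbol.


H_max = log2(K) = log2(3) = 1.585 bits/symbol. Redundancy = 1 - H/H_max = 1 - 0.48/1.585 = 1 - 0.3028 = 0.6972

0.6972


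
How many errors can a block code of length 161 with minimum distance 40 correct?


Correction capability = floor((d-1)/2) = floor((40-1)/2) = 19

19 errors


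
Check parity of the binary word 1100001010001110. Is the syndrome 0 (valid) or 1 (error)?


Syndrome = XOR of all bits = 1 XOR 1 XOR 0 XOR 0 XOR 0 XOR 0 XOR 1 XOR 0 XOR 1 XOR 0 XOR 0 XOR 0 XOR 1 XOR 1 XOR 1 XOR 0 = 1

1


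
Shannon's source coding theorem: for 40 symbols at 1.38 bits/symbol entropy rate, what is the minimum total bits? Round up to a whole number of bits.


Minimum bits >= n * H = 40 * 1.38 = 55.2, rounded up to a whole number of bits = 56

56 bits


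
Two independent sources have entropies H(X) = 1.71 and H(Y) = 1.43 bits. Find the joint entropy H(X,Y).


For independent variables, H(X,Y) = H(X) + H(Y) = 1.71 + 1.43 = 3.14

3.14 bits


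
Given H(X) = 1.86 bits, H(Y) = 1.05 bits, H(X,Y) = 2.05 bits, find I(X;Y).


I(X;Y) = H(X) + H(Y) - H(X,Y) = 1.86 + 1.05 - 2.05 = 0.86

0.86 bits


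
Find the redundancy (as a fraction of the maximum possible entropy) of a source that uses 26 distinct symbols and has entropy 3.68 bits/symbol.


H_max = log2(K) = log2(26) = 4.7004 bits/symbol. Redundancy = 1 - H/H_max = 1 - 3.68/4.7004 = 1 - 0.7829 = 0.2171

0.2171


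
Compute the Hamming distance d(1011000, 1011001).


Count differing positions: . . . . . . ^ = 1 differences

1


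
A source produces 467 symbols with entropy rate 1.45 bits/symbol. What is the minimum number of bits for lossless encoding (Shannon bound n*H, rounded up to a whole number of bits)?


Minimum bits >= n * H = 467 * 1.45 = 677.15, rounded up to a whole number of bits = 678

678 bits


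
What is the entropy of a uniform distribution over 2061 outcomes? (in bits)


H = log2(n) = log2(2061) = 11.0091

11.0091 bits


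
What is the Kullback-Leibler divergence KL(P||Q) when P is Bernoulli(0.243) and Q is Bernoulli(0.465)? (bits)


KL = p*log2(p/q) + (1-p)*log2((1-p)/(1-q)) = 0.243*log2(0.243/0.465) + 0.757*log2(0.757/0.535) = 0.1516

0.1516 bits


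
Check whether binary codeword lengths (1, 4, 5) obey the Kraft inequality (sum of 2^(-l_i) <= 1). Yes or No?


Kraft sum = sum(2^(-l_i)) = 0.5938, need <= 1. Result: satisfied (a binary prefix-free code with these lengths exists)

Yes


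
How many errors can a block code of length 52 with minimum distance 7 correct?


Correction capability = floor((d-1)/2) = floor((7-1)/2) = 3

3 errors


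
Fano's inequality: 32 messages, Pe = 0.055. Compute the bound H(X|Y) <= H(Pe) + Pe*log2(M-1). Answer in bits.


H(Pe) = -Pe*log2(Pe) - (1-Pe)*log2(1-Pe) = -0.055*log2(0.055) - 0.945*log2(0.945) = 0.230143 + 0.077125 = 0.3073. Pe*log2(M-1) = 0.055*log2(31) = 0.272481. Bound = H(Pe) + Pe*log2(M-1) = 0.230143 + 0.077125 + 0.272481 = 0.5797

0.5797 bits


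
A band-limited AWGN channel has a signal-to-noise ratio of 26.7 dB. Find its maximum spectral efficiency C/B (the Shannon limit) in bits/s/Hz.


SNR_linear = 10^(26.7/10) = 467.7351; C/B = log2(1 + SNR_linear) = log2(1 + 467.7351) = 8.8726

8.8726 bits/s/Hz


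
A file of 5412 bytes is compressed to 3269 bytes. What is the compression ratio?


Ratio = original / compressed = 5412 / 3269 = 1.6556

1.6556


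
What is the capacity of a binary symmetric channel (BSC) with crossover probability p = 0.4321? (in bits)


H(p) = -p*log2(p) - (1-p)*log2(1-p) = -0.4321*log2(0.4321) - 0.5679*log2(0.5679) = 0.523084 + 0.463572 = 0.9867. C = 1 - H(p) = 1 - 0.9867 = 0.0133

0.0133 bits


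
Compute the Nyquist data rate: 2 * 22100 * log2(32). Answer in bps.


Rate = 2 * B * log2(M) = 2 * 22100 * 5.0 = 221000.0

221000.0 bps


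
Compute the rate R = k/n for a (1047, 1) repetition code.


Rate = k/n = 1/1047

1/1047


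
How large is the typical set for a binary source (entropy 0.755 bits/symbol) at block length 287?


log2|A_typical| = nH = 287 * 0.755 = 216.685, so |A_typical| ~ 2^216.685 = 1.693e+65

1.693e+65


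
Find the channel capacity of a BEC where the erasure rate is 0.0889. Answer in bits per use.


C = 1 - epsilon = 1 - 0.0889 = 0.9111

0.9111 bits


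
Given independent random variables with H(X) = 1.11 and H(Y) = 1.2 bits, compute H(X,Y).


For independent variables, H(X,Y) = H(X) + H(Y) = 1.11 + 1.2 = 2.31

2.31 bits


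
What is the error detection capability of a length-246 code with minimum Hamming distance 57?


Detection capability = d_min - 1 = 57 - 1 = 56

56 errors


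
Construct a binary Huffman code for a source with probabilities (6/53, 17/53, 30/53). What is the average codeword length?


Huffman construction (repeatedly merge the two least-probable nodes; each merge adds 1 bit to every symbol beneath it): 6/53 + 17/53 = 23/53; 23/53 + 30/53 = 1. Resulting codeword lengths (in the order the probabilities were given): (2, 2, 1). L_avg = sum(p_i * l_i) = 6/53*2 + 17/53*2 + 30/53*1 = 76/53 = 1.434

1.434 bits


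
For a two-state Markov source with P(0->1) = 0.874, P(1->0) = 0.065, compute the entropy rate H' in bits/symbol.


Stationary distribution: pi_0 = p10/(p01+p10) = 0.0692, pi_1 = 0.9308. Entropy rate H' = pi_0*H(p01) + pi_1*H(p10) = 0.0692*0.5464 + 0.9308*0.347 = 0.3608

0.3608 bits/symbol


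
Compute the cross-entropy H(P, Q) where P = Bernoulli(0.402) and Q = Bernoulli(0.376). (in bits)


H(P,Q) = -p*log2(q) - (1-p)*log2(1-q). -0.402*log2(0.376) = 0.567301; -0.598*log2(0.624) = 0.406868. H(P,Q) = 0.567301 + 0.406868 = 0.9742

0.9742 bits


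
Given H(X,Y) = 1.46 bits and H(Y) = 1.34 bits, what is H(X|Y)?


H(X|Y) = H(X,Y) - H(Y) = 1.46 - 1.34 = 0.12

0.12 bits


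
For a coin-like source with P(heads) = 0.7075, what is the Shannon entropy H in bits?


H = -p*log2(p) - (1-p)*log2(1-p). -0.7075*log2(0.7075) = 0.353183; -0.2925*log2(0.2925) = 0.518746. H = 0.353183 + 0.518746 = 0.8719

0.8719 bits


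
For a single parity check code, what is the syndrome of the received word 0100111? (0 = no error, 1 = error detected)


Syndrome = XOR of all bits = 0 XOR 1 XOR 0 XOR 0 XOR 1 XOR 1 XOR 1 = 0

0


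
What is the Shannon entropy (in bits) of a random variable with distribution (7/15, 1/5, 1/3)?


H = -sum(p_i * log2(p_i)). Terms: -(7/15)*log2(7/15) = 0.513117; -(1/5)*log2(1/5) = 0.464386; -(1/3)*log2(1/3) = 0.528321. H = 0.513117 + 0.464386 + 0.528321 = 1.5058

1.5058 bits


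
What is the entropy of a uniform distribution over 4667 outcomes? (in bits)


H = log2(n) = log2(4667) = 12.1883

12.1883 bits


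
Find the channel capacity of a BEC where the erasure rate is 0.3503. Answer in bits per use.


C = 1 - epsilon = 1 - 0.3503 = 0.6497

0.6497 bits


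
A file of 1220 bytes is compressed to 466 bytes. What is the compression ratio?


Ratio = original / compressed = 1220 / 466 = 2.618

2.618


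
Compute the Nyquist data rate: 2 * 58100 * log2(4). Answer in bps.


Rate = 2 * B * log2(M) = 2 * 58100 * 2.0 = 232400.0

232400.0 bps


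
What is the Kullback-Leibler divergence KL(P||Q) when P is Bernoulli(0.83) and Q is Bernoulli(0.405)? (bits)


KL = p*log2(p/q) + (1-p)*log2((1-p)/(1-q)) = 0.83*log2(0.83/0.405) + 0.17*log2(0.17/0.595) = 0.552

0.552 bits


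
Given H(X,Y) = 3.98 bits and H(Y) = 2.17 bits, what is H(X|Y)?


H(X|Y) = H(X,Y) - H(Y) = 3.98 - 2.17 = 1.81

1.81 bits


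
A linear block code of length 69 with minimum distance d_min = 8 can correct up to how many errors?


Correction capability = floor((d-1)/2) = floor((8-1)/2) = 3

3 errors


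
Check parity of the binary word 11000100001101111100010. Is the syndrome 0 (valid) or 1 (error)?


Syndrome = XOR of all bits = 1 XOR 1 XOR 0 XOR 0 XOR 0 XOR 1 XOR 0 XOR 0 XOR 0 XOR 0 XOR 1 XOR 1 XOR 0 XOR 1 XOR 1 XOR 1 XOR 1 XOR 1 XOR 0 XOR 0 XOR 0 XOR 1 XOR 0 = 1

1


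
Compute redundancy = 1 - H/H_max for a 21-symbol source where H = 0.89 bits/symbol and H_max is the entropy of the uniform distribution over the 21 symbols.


H_max = log2(K) = log2(21) = 4.3923 bits/symbol. Redundancy = 1 - H/H_max = 1 - 0.89/4.3923 = 1 - 0.2026 = 0.7974

0.7974


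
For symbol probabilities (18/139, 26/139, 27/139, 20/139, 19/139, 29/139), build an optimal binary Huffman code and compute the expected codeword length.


Huffman construction (repeatedly merge the two least-probable nodes; each merge adds 1 bit to every symbol beneath it): 18/139 + 19/139 = 37/139; 20/139 + 26/139 = 46/139; 27/139 + 29/139 = 56/139; 37/139 + 46/139 = 83/139; 56/139 + 83/139 = 1. Resulting codeword lengths (in the order the probabilities were given): (3, 3, 2, 3, 3, 2). L_avg = sum(p_i * l_i) = 18/139*3 + 26/139*3 + 27/139*2 + 20/139*3 + 19/139*3 + 29/139*2 = 361/139 = 2.5971

2.5971 bits


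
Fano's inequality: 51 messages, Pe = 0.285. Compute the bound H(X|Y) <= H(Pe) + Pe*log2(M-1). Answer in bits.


H(Pe) = -Pe*log2(Pe) - (1-Pe)*log2(1-Pe) = -0.285*log2(0.285) - 0.715*log2(0.715) = 0.516125 + 0.346049 = 0.8622. Pe*log2(M-1) = 0.285*log2(50) = 1.608499. Bound = H(Pe) + Pe*log2(M-1) = 0.516125 + 0.346049 + 1.608499 = 2.4707

2.4707 bits


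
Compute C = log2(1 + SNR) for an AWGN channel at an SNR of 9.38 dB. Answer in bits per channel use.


SNR_linear = 10^(9.38/10) = 8.6696; C = log2(1 + SNR_linear) = log2(1 + 8.6696) = 3.2735

3.2735 bits/channel use


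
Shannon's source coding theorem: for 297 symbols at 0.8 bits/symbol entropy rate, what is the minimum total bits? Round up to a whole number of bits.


Minimum bits >= n * H = 297 * 0.8 = 237.6, rounded up to a whole number of bits = 238

238 bits


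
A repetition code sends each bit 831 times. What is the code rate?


Rate = k/n = 1/831

1/831


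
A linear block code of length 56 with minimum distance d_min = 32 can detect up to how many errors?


Detection capability = d_min - 1 = 32 - 1 = 31

31 errors


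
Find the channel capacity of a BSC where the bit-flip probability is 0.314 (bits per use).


H(p) = -p*log2(p) - (1-p)*log2(1-p) = -0.314*log2(0.314) - 0.686*log2(0.686) = 0.524745 + 0.372992 = 0.8977. C = 1 - H(p) = 1 - 0.8977 = 0.1023

0.1023 bits


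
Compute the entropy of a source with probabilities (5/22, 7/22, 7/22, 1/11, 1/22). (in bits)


H = -sum(p_i * log2(p_i)). Terms: -(5/22)*log2(5/22) = 0.485796; -(7/22)*log2(7/22) = 0.525661; -(7/22)*log2(7/22) = 0.525661; -(1/11)*log2(1/11) = 0.314494; -(1/22)*log2(1/22) = 0.202701. H = 0.485796 + 0.525661 + 0.525661 + 0.314494 + 0.202701 = 2.0543

2.0543 bits


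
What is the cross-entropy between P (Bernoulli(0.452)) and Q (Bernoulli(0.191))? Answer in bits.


H(P,Q) = -p*log2(q) - (1-p)*log2(1-q). -0.452*log2(0.191) = 1.079537; -0.548*log2(0.809) = 0.167572. H(P,Q) = 1.079537 + 0.167572 = 1.2471

1.2471 bits


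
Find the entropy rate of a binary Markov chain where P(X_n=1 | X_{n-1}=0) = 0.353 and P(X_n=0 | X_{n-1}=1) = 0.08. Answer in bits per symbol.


Stationary distribution: pi_0 = p10/(p01+p10) = 0.1848, pi_1 = 0.8152. Entropy rate H' = pi_0*H(p01) + pi_1*H(p10) = 0.1848*0.9367 + 0.8152*0.4022 = 0.5009

0.5009 bits/symbol


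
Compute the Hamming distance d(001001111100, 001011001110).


Count differing positions: . . . . ^ . ^ ^ . . ^ . = 4 differences

4


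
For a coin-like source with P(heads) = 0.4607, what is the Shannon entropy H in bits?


H = -p*log2(p) - (1-p)*log2(1-p). -0.4607*log2(0.4607) = 0.515109; -0.5393*log2(0.5393) = 0.480430. H = 0.515109 + 0.480430 = 0.9955

0.9955 bits


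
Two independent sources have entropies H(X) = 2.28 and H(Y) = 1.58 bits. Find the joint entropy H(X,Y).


For independent variables, H(X,Y) = H(X) + H(Y) = 2.28 + 1.58 = 3.86

3.86 bits


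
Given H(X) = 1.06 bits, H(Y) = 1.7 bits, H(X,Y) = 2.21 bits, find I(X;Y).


I(X;Y) = H(X) + H(Y) - H(X,Y) = 1.06 + 1.7 - 2.21 = 0.55

0.55 bits


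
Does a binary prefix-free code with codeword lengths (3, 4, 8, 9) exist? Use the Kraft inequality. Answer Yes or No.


Kraft sum = sum(2^(-l_i)) = 0.1934, need <= 1. Result: satisfied (a binary prefix-free code with these lengths exists)

Yes


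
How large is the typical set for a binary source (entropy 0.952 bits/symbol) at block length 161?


log2|A_typical| = nH = 161 * 0.952 = 153.272, so |A_typical| ~ 2^153.272 = 1.379e+46

1.379e+46


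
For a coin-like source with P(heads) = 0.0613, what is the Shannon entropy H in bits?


H = -p*log2(p) - (1-p)*log2(1-p). -0.0613*log2(0.0613) = 0.246915; -0.9387*log2(0.9387) = 0.085669. H = 0.246915 + 0.085669 = 0.3326

0.3326 bits


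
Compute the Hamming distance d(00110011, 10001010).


Count differing positions: ^ . ^ ^ ^ . . ^ = 5 differences

5


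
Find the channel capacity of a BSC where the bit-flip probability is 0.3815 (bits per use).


H(p) = -p*log2(p) - (1-p)*log2(1-p) = -0.3815*log2(0.3815) - 0.6185*log2(0.6185) = 0.530378 + 0.428716 = 0.9591. C = 1 - H(p) = 1 - 0.9591 = 0.0409

0.0409 bits


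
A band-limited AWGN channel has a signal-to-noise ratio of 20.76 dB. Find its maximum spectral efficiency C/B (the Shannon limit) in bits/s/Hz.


SNR_linear = 10^(20.76/10) = 119.1242; C/B = log2(1 + SNR_linear) = log2(1 + 119.1242) = 6.9084

6.9084 bits/s/Hz


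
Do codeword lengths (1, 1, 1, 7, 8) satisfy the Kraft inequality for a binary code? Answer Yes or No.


Kraft sum = sum(2^(-l_i)) = 1.5117, need <= 1. Result: violated (a binary prefix-free code with these lengths cannot exist)

No


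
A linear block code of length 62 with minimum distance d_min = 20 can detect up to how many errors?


Detection capability = d_min - 1 = 20 - 1 = 19

19 errors


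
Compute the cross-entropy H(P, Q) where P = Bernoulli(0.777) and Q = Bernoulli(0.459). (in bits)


H(P,Q) = -p*log2(q) - (1-p)*log2(1-q). -0.777*log2(0.459) = 0.872908; -0.223*log2(0.541) = 0.197645. H(P,Q) = 0.872908 + 0.197645 = 1.0706

1.0706 bits


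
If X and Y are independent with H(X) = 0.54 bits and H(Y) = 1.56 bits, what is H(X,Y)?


For independent variables, H(X,Y) = H(X) + H(Y) = 0.54 + 1.56 = 2.1

2.1 bits


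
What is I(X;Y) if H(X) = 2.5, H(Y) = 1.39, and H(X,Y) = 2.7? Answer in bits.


I(X;Y) = H(X) + H(Y) - H(X,Y) = 2.5 + 1.39 - 2.7 = 1.19

1.19 bits


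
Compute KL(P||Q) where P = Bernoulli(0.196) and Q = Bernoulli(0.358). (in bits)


KL = p*log2(p/q) + (1-p)*log2((1-p)/(1-q)) = 0.196*log2(0.196/0.358) + 0.804*log2(0.804/0.642) = 0.0907

0.0907 bits


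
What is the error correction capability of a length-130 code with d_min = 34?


Correction capability = floor((d-1)/2) = floor((34-1)/2) = 16

16 errors


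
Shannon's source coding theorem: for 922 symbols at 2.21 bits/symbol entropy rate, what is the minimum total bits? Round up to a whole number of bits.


Minimum bits >= n * H = 922 * 2.21 = 2037.62, rounded up to a whole number of bits = 2038

2038 bits


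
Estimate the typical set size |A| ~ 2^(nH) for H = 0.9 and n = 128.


log2|A_typical| = nH = 128 * 0.9 = 115.2, so |A_typical| ~ 2^115.2 = 4.772e+34

4.772e+34


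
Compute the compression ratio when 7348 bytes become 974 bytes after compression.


Ratio = original / compressed = 7348 / 974 = 7.5441

7.5441


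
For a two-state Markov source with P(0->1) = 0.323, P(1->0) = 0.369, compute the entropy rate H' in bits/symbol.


Stationary distribution: pi_0 = p10/(p01+p10) = 0.5332, pi_1 = 0.4668. Entropy rate H' = pi_0*H(p01) + pi_1*H(p10) = 0.5332*0.9076 + 0.4668*0.9499 = 0.9274

0.9274 bits/symbol


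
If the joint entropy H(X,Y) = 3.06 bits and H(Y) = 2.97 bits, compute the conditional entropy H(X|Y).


H(X|Y) = H(X,Y) - H(Y) = 3.06 - 2.97 = 0.09

0.09 bits


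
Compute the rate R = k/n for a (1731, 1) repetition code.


Rate = k/n = 1/1731

1/1731


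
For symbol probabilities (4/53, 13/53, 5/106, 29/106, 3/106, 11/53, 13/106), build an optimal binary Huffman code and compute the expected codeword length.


Huffman construction (repeatedly merge the two least-probable nodes; each merge adds 1 bit to every symbol beneath it): 3/106 + 5/106 = 4/53; 4/53 + 4/53 = 8/53; 13/106 + 8/53 = 29/106; 11/53 + 13/53 = 24/53; 29/106 + 29/106 = 29/53; 24/53 + 29/53 = 1. Resulting codeword lengths (in the order the probabilities were given): (4, 2, 5, 2, 5, 2, 3). L_avg = sum(p_i * l_i) = 4/53*4 + 13/53*2 + 5/106*5 + 29/106*2 + 3/106*5 + 11/53*2 + 13/106*3 = 5/2 = 2.5

2.5 bits


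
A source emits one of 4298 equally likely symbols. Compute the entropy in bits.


H = log2(n) = log2(4298) = 12.0694

12.0694 bits


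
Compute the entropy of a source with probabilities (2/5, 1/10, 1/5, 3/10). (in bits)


H = -sum(p_i * log2(p_i)). Terms: -(2/5)*log2(2/5) = 0.528771; -(1/10)*log2(1/10) = 0.332193; -(1/5)*log2(1/5) = 0.464386; -(3/10)*log2(3/10) = 0.521090. H = 0.528771 + 0.332193 + 0.464386 + 0.521090 = 1.8464

1.8464 bits


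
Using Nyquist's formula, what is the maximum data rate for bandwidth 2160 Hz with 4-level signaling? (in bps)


Rate = 2 * B * log2(M) = 2 * 2160 * 2.0 = 8640.0

8640.0 bps


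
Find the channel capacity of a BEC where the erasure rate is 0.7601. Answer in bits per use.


C = 1 - epsilon = 1 - 0.7601 = 0.2399

0.2399 bits


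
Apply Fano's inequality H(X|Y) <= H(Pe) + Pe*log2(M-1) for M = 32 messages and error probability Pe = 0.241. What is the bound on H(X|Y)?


H(Pe) = -Pe*log2(Pe) - (1-Pe)*log2(1-Pe) = -0.241*log2(0.241) - 0.759*log2(0.759) = 0.494748 + 0.301952 = 0.7967. Pe*log2(M-1) = 0.241*log2(31) = 1.193961. Bound = H(Pe) + Pe*log2(M-1) = 0.494748 + 0.301952 + 1.193961 = 1.9907

1.9907 bits


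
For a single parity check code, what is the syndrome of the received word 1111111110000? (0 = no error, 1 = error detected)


Syndrome = XOR of all bits = 1 XOR 1 XOR 1 XOR 1 XOR 1 XOR 1 XOR 1 XOR 1 XOR 1 XOR 0 XOR 0 XOR 0 XOR 0 = 1

1


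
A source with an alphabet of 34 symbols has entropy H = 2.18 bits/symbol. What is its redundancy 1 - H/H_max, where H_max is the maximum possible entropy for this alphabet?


H_max = log2(K) = log2(34) = 5.0875 bits/symbol. Redundancy = 1 - H/H_max = 1 - 2.18/5.0875 = 1 - 0.4285 = 0.5715

0.5715


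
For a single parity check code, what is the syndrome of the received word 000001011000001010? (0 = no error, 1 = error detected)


Syndrome = XOR of all bits = 0 XOR 0 XOR 0 XOR 0 XOR 0 XOR 1 XOR 0 XOR 1 XOR 1 XOR 0 XOR 0 XOR 0 XOR 0 XOR 0 XOR 1 XOR 0 XOR 1 XOR 0 = 1

1


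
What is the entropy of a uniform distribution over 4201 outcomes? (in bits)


H = log2(n) = log2(4201) = 12.0365

12.0365 bits


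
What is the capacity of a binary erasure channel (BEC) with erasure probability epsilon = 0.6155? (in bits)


C = 1 - epsilon = 1 - 0.6155 = 0.3845

0.3845 bits


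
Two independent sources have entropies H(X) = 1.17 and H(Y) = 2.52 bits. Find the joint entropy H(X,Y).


For independent variables, H(X,Y) = H(X) + H(Y) = 1.17 + 2.52 = 3.69

3.69 bits


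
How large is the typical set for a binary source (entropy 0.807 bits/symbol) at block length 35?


log2|A_typical| = nH = 35 * 0.807 = 28.245, so |A_typical| ~ 2^28.245 = 3.181e+08

3.181e+08


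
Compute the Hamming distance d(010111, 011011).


Count differing positions: . . ^ ^ . . = 2 differences

2


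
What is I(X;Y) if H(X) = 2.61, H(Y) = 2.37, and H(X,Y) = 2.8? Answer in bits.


I(X;Y) = H(X) + H(Y) - H(X,Y) = 2.61 + 2.37 - 2.8 = 2.18

2.18 bits


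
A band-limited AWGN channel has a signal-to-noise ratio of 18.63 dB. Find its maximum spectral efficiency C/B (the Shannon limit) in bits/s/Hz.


SNR_linear = 10^(18.63/10) = 72.9458; C/B = log2(1 + SNR_linear) = log2(1 + 72.9458) = 6.2084

6.2084 bits/s/Hz


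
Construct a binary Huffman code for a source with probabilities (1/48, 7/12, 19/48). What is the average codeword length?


Huffman construction (repeatedly merge the two least-probable nodes; each merge adds 1 bit to every symbol beneath it): 1/48 + 19/48 = 5/12; 5/12 + 7/12 = 1. Resulting codeword lengths (in the order the probabilities were given): (2, 1, 2). L_avg = sum(p_i * l_i) = 1/48*2 + 7/12*1 + 19/48*2 = 17/12 = 1.4167

1.4167 bits


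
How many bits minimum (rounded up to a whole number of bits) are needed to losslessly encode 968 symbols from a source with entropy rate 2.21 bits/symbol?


Minimum bits >= n * H = 968 * 2.21 = 2139.28, rounded up to a whole number of bits = 2140

2140 bits


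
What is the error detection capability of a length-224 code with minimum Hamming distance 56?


Detection capability = d_min - 1 = 56 - 1 = 55

55 errors


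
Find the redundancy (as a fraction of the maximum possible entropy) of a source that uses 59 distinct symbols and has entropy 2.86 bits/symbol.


H_max = log2(K) = log2(59) = 5.8826 bits/symbol. Redundancy = 1 - H/H_max = 1 - 2.86/5.8826 = 1 - 0.4862 = 0.5138

0.5138


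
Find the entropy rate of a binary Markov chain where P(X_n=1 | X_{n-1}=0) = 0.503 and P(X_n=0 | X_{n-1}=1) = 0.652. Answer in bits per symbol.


Stationary distribution: pi_0 = p10/(p01+p10) = 0.5645, pi_1 = 0.4355. Entropy rate H' = pi_0*H(p01) + pi_1*H(p10) = 0.5645*1.0 + 0.4355*0.9323 = 0.9705

0.9705 bits/symbol


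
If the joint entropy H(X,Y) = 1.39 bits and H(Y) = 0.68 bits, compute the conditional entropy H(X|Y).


H(X|Y) = H(X,Y) - H(Y) = 1.39 - 0.68 = 0.71

0.71 bits


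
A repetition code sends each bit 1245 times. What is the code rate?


Rate = k/n = 1/1245

1/1245


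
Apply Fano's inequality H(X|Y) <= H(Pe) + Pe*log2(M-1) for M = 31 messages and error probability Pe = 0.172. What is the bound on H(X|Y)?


H(Pe) = -Pe*log2(Pe) - (1-Pe)*log2(1-Pe) = -0.172*log2(0.172) - 0.828*log2(0.828) = 0.436797 + 0.225462 = 0.6623. Pe*log2(M-1) = 0.172*log2(30) = 0.843985. Bound = H(Pe) + Pe*log2(M-1) = 0.436797 + 0.225462 + 0.843985 = 1.5062

1.5062 bits


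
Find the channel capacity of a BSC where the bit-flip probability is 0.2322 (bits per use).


H(p) = -p*log2(p) - (1-p)*log2(1-p) = -0.2322*log2(0.2322) - 0.7678*log2(0.7678) = 0.489143 + 0.292683 = 0.7818. C = 1 - H(p) = 1 - 0.7818 = 0.2182

0.2182 bits


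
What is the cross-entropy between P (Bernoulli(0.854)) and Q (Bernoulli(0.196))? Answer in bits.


H(P,Q) = -p*log2(q) - (1-p)*log2(1-q). -0.854*log2(0.196) = 2.007818; -0.146*log2(0.804) = 0.045951. H(P,Q) = 2.007818 + 0.045951 = 2.0538

2.0538 bits


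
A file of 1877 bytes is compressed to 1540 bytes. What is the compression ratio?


Ratio = original / compressed = 1877 / 1540 = 1.2188

1.2188


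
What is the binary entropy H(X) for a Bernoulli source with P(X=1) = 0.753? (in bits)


H = -p*log2(p) - (1-p)*log2(1-p). -0.753*log2(0.753) = 0.308187; -0.247*log2(0.247) = 0.498302. H = 0.308187 + 0.498302 = 0.8065

0.8065 bits


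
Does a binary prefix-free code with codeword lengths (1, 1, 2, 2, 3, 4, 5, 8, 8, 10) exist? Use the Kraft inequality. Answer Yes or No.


Kraft sum = sum(2^(-l_i)) = 1.7275, need <= 1. Result: violated (a binary prefix-free code with these lengths cannot exist)

No


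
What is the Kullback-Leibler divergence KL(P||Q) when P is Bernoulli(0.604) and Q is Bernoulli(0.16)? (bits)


KL = p*log2(p/q) + (1-p)*log2((1-p)/(1-q)) = 0.604*log2(0.604/0.16) + 0.396*log2(0.396/0.84) = 0.7279

0.7279 bits
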